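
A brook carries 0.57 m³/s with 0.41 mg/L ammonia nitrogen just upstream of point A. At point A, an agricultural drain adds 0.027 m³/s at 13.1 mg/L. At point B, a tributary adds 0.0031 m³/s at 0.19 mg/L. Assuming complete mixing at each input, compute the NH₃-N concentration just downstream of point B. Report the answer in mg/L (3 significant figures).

After input A: C = (0.57·0.41 + 0.027·13.1) / 0.597 = 0.9839 mg/L.
After input B: C = (0.597·0.9839 + 0.0031·0.19) / 0.6001 = 0.9798 mg/L.

0.980 mg/L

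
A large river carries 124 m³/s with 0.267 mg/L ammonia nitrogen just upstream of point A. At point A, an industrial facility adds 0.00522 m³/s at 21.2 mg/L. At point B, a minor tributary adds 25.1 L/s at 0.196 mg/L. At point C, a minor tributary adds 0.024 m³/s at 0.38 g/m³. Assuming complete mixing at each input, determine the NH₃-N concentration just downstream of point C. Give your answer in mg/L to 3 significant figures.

0.268 mg/L

After input A: C = (124·0.267 + 0.00522·21.2) / 124 = 0.2679 mg/L.
25.1 L/s = 0.0251 m³/s.
After input B: C = (124·0.2679 + 0.0251·0.196) / 124 = 0.2679 mg/L.
After input C: C = (124·0.2679 + 0.024·0.38) / 124.1 = 0.2679 mg/L.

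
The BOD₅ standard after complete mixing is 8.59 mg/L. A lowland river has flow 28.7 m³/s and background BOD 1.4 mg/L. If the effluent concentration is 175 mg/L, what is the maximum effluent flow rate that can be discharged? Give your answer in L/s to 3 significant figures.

1240 L/s

Mass balance at complete mixing: C_std·(Q_w + Q_r) = Q_w·C_e + Q_r·C_b.
Rearranging, Q_w = Q_r·(C_std − C_b)/(C_e − C_std) = 28.7·(8.59 − 1.4) / (175 − 8.59) = 1.24 m³/s.
= 1240 L/s.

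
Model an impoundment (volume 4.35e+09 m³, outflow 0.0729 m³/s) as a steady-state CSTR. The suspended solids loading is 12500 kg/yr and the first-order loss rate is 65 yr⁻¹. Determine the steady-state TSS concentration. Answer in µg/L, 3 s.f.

Outflow Q = 0.0729 m³/s × 3.156e+07 s/yr = 2.301e+06 m³/yr.
Steady-state CSTR mass balance: W = Q·C + k·V·C, so C = W/(Q + kV).
Q + kV = 2.301e+06 + 65·4.35e+09 = 2.828e+11 m³/yr.
C = 12500/2.828e+11 = 4.421e-08 kg/m³ = 4.421e-05 mg/L = 0.04421 µg/L.

0.0442 µg/L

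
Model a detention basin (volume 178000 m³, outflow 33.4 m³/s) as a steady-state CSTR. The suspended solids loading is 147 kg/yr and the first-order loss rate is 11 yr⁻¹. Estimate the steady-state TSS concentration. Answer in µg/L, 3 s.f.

Outflow Q = 33.4 m³/s × 3.156e+07 s/yr = 1.054e+09 m³/yr.
Steady-state CSTR mass balance: W = Q·C + k·V·C, so C = W/(Q + kV).
Q + kV = 1.054e+09 + 11·178000 = 1.056e+09 m³/yr.
C = 147/1.056e+09 = 1.392e-07 kg/m³ = 0.0001392 mg/L = 0.1392 µg/L.

0.139 µg/L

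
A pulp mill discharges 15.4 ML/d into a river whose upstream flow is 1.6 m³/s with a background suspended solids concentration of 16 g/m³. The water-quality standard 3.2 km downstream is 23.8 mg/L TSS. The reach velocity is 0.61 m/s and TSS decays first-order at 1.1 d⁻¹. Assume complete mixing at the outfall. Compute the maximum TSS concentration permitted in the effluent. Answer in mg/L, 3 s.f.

110 mg/L

15.4 ML/d = 0.1782 m³/s.
Travel time to the compliance point: t = 3200/0.61 = 5246 s = 0.06072 d; decay factor exp(−1.1·0.06072) = 0.9354.
So the concentration just after mixing may be at most 23.8/0.9354 = 25.44 mg/L.
Mass balance: 25.44·1.778 = 0.1782·Cₑ + 1.6·16.
Cₑ = (45.25 − 25.6) / 0.1782 = 110.2 mg/L.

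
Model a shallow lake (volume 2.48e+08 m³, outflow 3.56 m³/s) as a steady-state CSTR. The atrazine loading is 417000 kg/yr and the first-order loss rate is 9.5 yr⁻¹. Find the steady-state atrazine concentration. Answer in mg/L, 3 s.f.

0.169 mg/L

Outflow Q = 3.56 m³/s × 3.156e+07 s/yr = 1.123e+08 m³/yr.
Steady-state CSTR mass balance: W = Q·C + k·V·C, so C = W/(Q + kV).
Q + kV = 1.123e+08 + 9.5·2.48e+08 = 2.468e+09 m³/yr.
C = 417000/2.468e+09 = 0.0001689 kg/m³ = 0.1689 mg/L.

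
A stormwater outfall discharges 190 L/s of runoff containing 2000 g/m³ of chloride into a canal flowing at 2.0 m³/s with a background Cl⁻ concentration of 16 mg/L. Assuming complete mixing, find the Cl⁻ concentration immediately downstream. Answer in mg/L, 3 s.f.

190 L/s = 0.19 m³/s.
Flow-weighted mixing gives C = (0.19·2000 + 2·16) / (0.19 + 2) = 412/2.19 = 188.1 mg/L.

188 mg/L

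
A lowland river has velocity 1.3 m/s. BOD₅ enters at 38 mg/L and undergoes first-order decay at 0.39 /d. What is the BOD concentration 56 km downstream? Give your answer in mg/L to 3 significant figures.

31.3 mg/L

Travel time t = 56 km / 1.3 m/s = 5.6e+04/1.3 = 4.308e+04 s = 0.4986 d.
First-order decay: C = 38·exp(−0.39·0.4986) = 38·0.8233 = 31.29 mg/L.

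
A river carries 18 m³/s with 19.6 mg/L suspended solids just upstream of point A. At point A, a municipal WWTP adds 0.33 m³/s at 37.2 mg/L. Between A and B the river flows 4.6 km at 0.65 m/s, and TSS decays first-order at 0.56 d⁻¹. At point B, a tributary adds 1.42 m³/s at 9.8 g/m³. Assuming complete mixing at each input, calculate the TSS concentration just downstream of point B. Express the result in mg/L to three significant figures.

18.4 mg/L

After input A: C = (18·19.6 + 0.33·37.2) / 18.33 = 19.92 mg/L.
Over the 4.6 km reach to input B (t = 7077 s = 0.08191 d), decay gives C = 19.92·exp(−0.56·0.08191) = 19.02 mg/L.
After input B: C = (18.33·19.02 + 1.42·9.8) / 19.75 = 18.36 mg/L.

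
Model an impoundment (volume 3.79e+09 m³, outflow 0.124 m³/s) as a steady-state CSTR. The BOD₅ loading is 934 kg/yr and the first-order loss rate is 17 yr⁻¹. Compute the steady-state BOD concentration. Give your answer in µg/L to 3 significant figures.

0.0145 µg/L

Outflow Q = 0.124 m³/s × 3.156e+07 s/yr = 3.913e+06 m³/yr.
Steady-state CSTR mass balance: W = Q·C + k·V·C, so C = W/(Q + kV).
Q + kV = 3.913e+06 + 17·3.79e+09 = 6.443e+10 m³/yr.
C = 934/6.443e+10 = 1.45e-08 kg/m³ = 1.45e-05 mg/L = 0.0145 µg/L.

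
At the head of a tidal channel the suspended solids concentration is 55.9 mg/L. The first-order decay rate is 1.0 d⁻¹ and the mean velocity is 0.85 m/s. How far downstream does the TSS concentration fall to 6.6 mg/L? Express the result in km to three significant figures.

From C = C₀·e^(−kt), t = ln(C₀/C)/k = ln(55.9/6.6)/1.0 = 2.136/1.0 = 2.136 d.
Distance = v·t = 0.85 m/s × 1.846e+05 s = 1.569e+05 m = 156.9 km.

157 km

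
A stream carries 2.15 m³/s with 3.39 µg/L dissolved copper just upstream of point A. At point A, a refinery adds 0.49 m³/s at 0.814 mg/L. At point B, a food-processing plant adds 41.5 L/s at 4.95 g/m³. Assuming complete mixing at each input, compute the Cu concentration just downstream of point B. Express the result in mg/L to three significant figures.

3.39 µg/L = 0.00339 mg/L.
After input A: C = (2.15·0.00339 + 0.49·0.814) / 2.64 = 0.1538 mg/L.
41.5 L/s = 0.0415 m³/s.
After input B: C = (2.64·0.1538 + 0.0415·4.95) / 2.681 = 0.2281 mg/L.

0.228 mg/L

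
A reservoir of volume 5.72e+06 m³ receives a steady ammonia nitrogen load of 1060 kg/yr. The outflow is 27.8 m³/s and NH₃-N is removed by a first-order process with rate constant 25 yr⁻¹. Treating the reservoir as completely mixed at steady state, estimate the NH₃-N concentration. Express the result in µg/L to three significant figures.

Outflow Q = 27.8 m³/s × 3.156e+07 s/yr = 8.773e+08 m³/yr.
Steady-state CSTR mass balance: W = Q·C + k·V·C, so C = W/(Q + kV).
Q + kV = 8.773e+08 + 25·5.72e+06 = 1.02e+09 m³/yr.
C = 1060/1.02e+09 = 1.039e-06 kg/m³ = 0.001039 mg/L = 1.039 µg/L.

1.04 µg/L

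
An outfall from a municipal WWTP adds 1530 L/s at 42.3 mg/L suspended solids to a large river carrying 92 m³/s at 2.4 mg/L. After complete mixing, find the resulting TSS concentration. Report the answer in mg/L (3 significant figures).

1530 L/s = 1.53 m³/s.
By mass balance at complete mixing, C = (1.53·42.3 + 92·2.4) / (1.53 + 92) = 285.5/93.53 = 3.053 mg/L.

3.05 mg/L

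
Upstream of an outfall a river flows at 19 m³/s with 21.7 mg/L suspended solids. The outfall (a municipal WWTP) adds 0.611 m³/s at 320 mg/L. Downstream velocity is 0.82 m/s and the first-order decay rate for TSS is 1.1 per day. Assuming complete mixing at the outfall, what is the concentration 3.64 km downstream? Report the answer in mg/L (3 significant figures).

After complete mixing, C₀ = (0.611·320 + 19·21.7) / 19.61 = 30.99 mg/L.
Travel time t = 3640 m / 0.82 m/s = 4439 s = 0.05138 d.
C = 30.99·exp(−1.1·0.05138) = 30.99·0.9451 = 29.29 mg/L.

29.3 mg/L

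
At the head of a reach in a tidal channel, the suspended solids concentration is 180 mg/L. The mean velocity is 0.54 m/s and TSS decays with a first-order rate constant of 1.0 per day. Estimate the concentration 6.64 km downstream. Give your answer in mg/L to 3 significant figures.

156 mg/L

Travel time t = 6.64 km / 0.54 m/s = 6640/0.54 = 1.23e+04 s = 0.1423 d.
First-order decay: C = 180·exp(−1.0·0.1423) = 180·0.8673 = 156.1 mg/L.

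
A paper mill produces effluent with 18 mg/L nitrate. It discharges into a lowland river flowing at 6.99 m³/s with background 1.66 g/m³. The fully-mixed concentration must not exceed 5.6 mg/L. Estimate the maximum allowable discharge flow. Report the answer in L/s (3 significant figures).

Mass balance at complete mixing: C_std·(Q_w + Q_r) = Q_w·C_e + Q_r·C_b.
Rearranging, Q_w = Q_r·(C_std − C_b)/(C_e − C_std) = 6.99·(5.6 − 1.66) / (18 − 5.6) = 2.221 m³/s.
= 2221 L/s.

2220 L/s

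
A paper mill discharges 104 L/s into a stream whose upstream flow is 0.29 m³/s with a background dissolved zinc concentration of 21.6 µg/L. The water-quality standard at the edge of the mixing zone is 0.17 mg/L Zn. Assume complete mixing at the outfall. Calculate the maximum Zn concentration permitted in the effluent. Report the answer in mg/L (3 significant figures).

0.584 mg/L

104 L/s = 0.104 m³/s.
21.6 µg/L = 0.0216 mg/L.
Mass balance: 0.17·0.394 = 0.104·Cₑ + 0.29·0.0216.
Cₑ = (0.06698 − 0.006264) / 0.104 = 0.5838 mg/L.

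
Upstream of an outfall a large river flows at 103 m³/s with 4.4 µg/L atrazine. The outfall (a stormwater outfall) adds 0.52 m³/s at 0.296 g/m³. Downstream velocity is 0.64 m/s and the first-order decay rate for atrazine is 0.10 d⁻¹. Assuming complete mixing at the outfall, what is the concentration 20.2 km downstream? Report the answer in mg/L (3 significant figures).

4.4 µg/L = 0.0044 mg/L.
After complete mixing, C₀ = (0.52·0.296 + 103·0.0044) / 103.5 = 0.005865 mg/L.
Travel time t = 2.02e+04 m / 0.64 m/s = 3.156e+04 s = 0.3653 d.
C = 0.005865·exp(−0.10·0.3653) = 0.005865·0.9641 = 0.005654 mg/L.

0.00565 mg/L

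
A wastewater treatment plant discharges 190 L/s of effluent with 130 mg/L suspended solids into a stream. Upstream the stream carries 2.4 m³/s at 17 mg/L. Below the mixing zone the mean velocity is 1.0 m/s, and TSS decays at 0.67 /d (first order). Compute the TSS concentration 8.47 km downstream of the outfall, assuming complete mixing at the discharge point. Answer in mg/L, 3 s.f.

190 L/s = 0.19 m³/s.
After complete mixing, C₀ = (0.19·130 + 2.4·17) / 2.59 = 25.29 mg/L.
Travel time t = 8470 m / 1.0 m/s = 8470 s = 0.09803 d.
C = 25.29·exp(−0.67·0.09803) = 25.29·0.9364 = 23.68 mg/L.

23.7 mg/L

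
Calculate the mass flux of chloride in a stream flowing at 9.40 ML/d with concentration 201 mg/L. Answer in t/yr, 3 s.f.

690 t/yr

9.40 ML/d = 0.1088 m³/s.
Mass flux = Q·C = 0.1088 m³/s × 201 g/m³ = 21.87 g/s.
= 21.87 g/s × 31.56 = 690.1 t/yr.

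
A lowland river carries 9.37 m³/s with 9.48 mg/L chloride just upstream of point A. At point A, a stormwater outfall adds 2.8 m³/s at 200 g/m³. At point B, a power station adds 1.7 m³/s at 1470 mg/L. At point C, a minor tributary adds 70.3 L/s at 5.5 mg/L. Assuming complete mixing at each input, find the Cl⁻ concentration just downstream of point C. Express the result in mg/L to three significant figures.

226 mg/L

After input A: C = (9.37·9.48 + 2.8·200) / 12.17 = 53.31 mg/L.
After input B: C = (12.17·53.31 + 1.7·1470) / 13.87 = 227 mg/L.
70.3 L/s = 0.0703 m³/s.
After input C: C = (13.87·227 + 0.0703·5.5) / 13.94 = 225.8 mg/L.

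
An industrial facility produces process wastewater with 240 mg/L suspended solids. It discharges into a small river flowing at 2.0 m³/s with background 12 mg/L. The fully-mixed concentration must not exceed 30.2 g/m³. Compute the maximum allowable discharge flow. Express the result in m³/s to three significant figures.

Mass balance at complete mixing: C_std·(Q_w + Q_r) = Q_w·C_e + Q_r·C_b.
Rearranging, Q_w = Q_r·(C_std − C_b)/(C_e − C_std) = 2.0·(30.2 − 12) / (240 − 30.2) = 0.1735 m³/s.

0.173 m³/s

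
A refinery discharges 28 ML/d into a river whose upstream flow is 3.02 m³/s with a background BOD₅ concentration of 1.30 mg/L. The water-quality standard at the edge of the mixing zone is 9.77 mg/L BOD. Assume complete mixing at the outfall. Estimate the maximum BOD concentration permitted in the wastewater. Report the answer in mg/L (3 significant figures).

28 ML/d = 0.3241 m³/s.
Mass balance: 9.77·3.344 = 0.3241·Cₑ + 3.02·1.3.
Cₑ = (32.67 − 3.926) / 0.3241 = 88.7 mg/L.

88.7 mg/L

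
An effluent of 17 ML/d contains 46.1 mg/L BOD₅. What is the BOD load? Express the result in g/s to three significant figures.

17 ML/d = 0.1968 m³/s.
Mass flux = Q·C = 0.1968 m³/s × 46.1 g/m³ = 9.071 g/s.

9.07 g/s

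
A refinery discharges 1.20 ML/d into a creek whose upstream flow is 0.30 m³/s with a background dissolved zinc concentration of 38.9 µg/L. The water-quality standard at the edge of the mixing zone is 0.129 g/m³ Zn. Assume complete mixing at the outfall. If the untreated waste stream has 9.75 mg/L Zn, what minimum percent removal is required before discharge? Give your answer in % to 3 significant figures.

1.20 ML/d = 0.01389 m³/s.
38.9 µg/L = 0.0389 mg/L.
Mass balance: 0.129·0.3139 = 0.01389·Cₑ + 0.3·0.0389.
Cₑ = (0.04049 − 0.01167) / 0.01389 = 2.075 mg/L.
Required removal = 1 − 2.075/9.75 = 78.72 %.

78.7 %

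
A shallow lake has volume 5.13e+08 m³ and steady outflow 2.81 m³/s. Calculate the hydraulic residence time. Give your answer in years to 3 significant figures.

Q = 2.81 m³/s × 3.156e+07 s/yr = 8.868e+07 m³/yr.
Hydraulic residence time τ = V/Q = 5.13e+08/8.868e+07 = 5.785 yr.

5.79 yr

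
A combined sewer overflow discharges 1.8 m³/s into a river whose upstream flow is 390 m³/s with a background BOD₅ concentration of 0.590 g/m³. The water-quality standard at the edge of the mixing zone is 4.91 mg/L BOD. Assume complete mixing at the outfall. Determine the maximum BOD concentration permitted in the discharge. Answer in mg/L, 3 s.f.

Mass balance: 4.91·391.8 = 1.8·Cₑ + 390·0.59.
Cₑ = (1924 − 230.1) / 1.8 = 940.9 mg/L.

941 mg/L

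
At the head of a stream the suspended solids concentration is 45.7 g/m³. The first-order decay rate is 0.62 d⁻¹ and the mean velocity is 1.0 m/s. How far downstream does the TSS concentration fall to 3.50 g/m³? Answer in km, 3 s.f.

358 km

From C = C₀·e^(−kt), t = ln(C₀/C)/k = ln(45.7/3.50)/0.62 = 2.569/0.62 = 4.144 d.
Distance = v·t = 1.0 m/s × 3.58e+05 s = 3.58e+05 m = 358 km.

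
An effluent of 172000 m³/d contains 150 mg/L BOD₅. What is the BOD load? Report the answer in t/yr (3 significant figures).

9420 t/yr

172000 m³/d = 1.991 m³/s.
Mass flux = Q·C = 1.991 m³/s × 150 g/m³ = 298.6 g/s.
= 298.6 g/s × 31.56 = 9423 t/yr.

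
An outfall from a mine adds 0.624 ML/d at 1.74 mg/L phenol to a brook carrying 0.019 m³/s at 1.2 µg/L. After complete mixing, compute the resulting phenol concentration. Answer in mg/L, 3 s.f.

0.624 ML/d = 0.007222 m³/s.
1.2 µg/L = 0.0012 mg/L.
Conservation of mass across the mixing zone: C = (0.007222·1.74 + 0.019·0.0012) / (0.007222 + 0.019) = 0.01259/0.02622 = 0.4801 mg/L.

0.480 mg/L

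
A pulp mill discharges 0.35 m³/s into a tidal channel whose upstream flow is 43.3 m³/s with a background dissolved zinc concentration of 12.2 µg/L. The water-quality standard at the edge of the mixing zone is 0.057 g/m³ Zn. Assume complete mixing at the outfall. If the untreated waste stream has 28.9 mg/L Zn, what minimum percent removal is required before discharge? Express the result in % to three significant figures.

80.6 %

12.2 µg/L = 0.0122 mg/L.
Mass balance: 0.057·43.65 = 0.35·Cₑ + 43.3·0.0122.
Cₑ = (2.488 − 0.5283) / 0.35 = 5.599 mg/L.
Required removal = 1 − 5.599/28.9 = 80.62 %.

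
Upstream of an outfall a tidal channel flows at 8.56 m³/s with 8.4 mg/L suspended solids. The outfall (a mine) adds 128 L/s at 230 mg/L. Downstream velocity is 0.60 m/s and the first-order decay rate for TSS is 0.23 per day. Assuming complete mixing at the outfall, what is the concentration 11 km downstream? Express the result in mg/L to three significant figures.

128 L/s = 0.128 m³/s.
After complete mixing, C₀ = (0.128·230 + 8.56·8.4) / 8.688 = 11.66 mg/L.
Travel time t = 1.1e+04 m / 0.60 m/s = 1.833e+04 s = 0.2122 d.
C = 11.66·exp(−0.23·0.2122) = 11.66·0.9524 = 11.11 mg/L.

11.1 mg/L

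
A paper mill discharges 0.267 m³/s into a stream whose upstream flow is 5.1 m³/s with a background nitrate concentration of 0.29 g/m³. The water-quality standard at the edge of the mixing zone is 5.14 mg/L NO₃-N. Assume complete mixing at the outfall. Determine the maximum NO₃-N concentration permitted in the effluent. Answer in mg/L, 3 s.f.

97.8 mg/L

Mass balance: 5.14·5.367 = 0.267·Cₑ + 5.1·0.29.
Cₑ = (27.59 − 1.479) / 0.267 = 97.78 mg/L.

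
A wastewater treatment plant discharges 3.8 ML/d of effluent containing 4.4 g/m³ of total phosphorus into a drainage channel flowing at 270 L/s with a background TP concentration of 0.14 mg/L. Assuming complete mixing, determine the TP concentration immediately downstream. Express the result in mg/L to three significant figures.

0.737 mg/L

3.8 ML/d = 0.04398 m³/s.
270 L/s = 0.27 m³/s.
Flow-weighted mixing gives C = (0.04398·4.4 + 0.27·0.14) / (0.04398 + 0.27) = 0.2313/0.314 = 0.7367 mg/L.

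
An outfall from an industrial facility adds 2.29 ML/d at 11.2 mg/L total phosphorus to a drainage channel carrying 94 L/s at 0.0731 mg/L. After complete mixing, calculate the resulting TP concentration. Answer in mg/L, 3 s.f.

2.29 ML/d = 0.0265 m³/s.
94 L/s = 0.094 m³/s.
Flow-weighted mixing gives C = (0.0265·11.2 + 0.094·0.0731) / (0.0265 + 0.094) = 0.3037/0.1205 = 2.52 mg/L.

2.52 mg/L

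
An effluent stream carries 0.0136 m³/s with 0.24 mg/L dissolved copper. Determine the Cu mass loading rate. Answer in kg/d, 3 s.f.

0.282 kg/d

Mass flux = Q·C = 0.0136 m³/s × 0.24 g/m³ = 0.003264 g/s.
= 0.003264 g/s × 86.4 = 0.282 kg/d.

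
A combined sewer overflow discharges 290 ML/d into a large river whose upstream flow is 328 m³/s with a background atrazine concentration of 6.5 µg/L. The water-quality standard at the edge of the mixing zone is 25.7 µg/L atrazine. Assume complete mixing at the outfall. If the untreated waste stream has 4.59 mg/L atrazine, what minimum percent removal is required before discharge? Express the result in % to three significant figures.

58.6 %

290 ML/d = 3.356 m³/s.
6.5 µg/L = 0.0065 mg/L.
25.7 µg/L = 0.0257 mg/L.
Mass balance: 0.0257·331.4 = 3.356·Cₑ + 328·0.0065.
Cₑ = (8.516 − 2.132) / 3.356 = 1.902 mg/L.
Required removal = 1 − 1.902/4.59 = 58.56 %.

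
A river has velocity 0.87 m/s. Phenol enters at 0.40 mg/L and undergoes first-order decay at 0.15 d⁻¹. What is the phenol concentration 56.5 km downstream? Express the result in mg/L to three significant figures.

Travel time t = 56.5 km / 0.87 m/s = 5.65e+04/0.87 = 6.494e+04 s = 0.7516 d.
First-order decay: C = 0.40·exp(−0.15·0.7516) = 0.40·0.8934 = 0.3574 mg/L.

0.357 mg/L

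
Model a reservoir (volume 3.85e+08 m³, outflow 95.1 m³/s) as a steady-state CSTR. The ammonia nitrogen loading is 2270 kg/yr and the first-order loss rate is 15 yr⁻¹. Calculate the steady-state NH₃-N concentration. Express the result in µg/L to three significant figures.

0.259 µg/L

Outflow Q = 95.1 m³/s × 3.156e+07 s/yr = 3.001e+09 m³/yr.
Steady-state CSTR mass balance: W = Q·C + k·V·C, so C = W/(Q + kV).
Q + kV = 3.001e+09 + 15·3.85e+08 = 8.776e+09 m³/yr.
C = 2270/8.776e+09 = 2.587e-07 kg/m³ = 0.0002587 mg/L = 0.2587 µg/L.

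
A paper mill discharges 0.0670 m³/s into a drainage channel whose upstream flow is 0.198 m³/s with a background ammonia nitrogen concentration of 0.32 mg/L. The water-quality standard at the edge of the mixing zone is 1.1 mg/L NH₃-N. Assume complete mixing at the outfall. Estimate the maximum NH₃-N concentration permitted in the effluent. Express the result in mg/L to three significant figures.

Mass balance: 1.1·0.265 = 0.067·Cₑ + 0.198·0.32.
Cₑ = (0.2915 − 0.06336) / 0.067 = 3.405 mg/L.

3.41 mg/L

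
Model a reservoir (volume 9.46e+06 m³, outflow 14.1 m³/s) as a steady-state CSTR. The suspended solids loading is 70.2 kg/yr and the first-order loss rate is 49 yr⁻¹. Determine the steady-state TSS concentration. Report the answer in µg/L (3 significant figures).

0.0773 µg/L

Outflow Q = 14.1 m³/s × 3.156e+07 s/yr = 4.45e+08 m³/yr.
Steady-state CSTR mass balance: W = Q·C + k·V·C, so C = W/(Q + kV).
Q + kV = 4.45e+08 + 49·9.46e+06 = 9.085e+08 m³/yr.
C = 70.2/9.085e+08 = 7.727e-08 kg/m³ = 7.727e-05 mg/L = 0.07727 µg/L.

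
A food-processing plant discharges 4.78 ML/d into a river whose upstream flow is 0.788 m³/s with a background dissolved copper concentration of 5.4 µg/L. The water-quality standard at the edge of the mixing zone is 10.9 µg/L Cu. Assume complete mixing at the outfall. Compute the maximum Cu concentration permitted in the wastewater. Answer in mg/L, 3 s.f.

0.0892 mg/L

4.78 ML/d = 0.05532 m³/s.
5.4 µg/L = 0.0054 mg/L.
10.9 µg/L = 0.0109 mg/L.
Mass balance: 0.0109·0.8433 = 0.05532·Cₑ + 0.788·0.0054.
Cₑ = (0.009192 − 0.004255) / 0.05532 = 0.08924 mg/L.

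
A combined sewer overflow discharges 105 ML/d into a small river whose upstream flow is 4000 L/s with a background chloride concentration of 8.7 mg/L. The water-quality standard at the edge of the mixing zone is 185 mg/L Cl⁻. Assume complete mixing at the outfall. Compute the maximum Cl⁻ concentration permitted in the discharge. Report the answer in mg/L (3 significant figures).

765 mg/L

105 ML/d = 1.215 m³/s.
4000 L/s = 4 m³/s.
Mass balance: 185·5.215 = 1.215·Cₑ + 4·8.7.
Cₑ = (964.8 − 34.8) / 1.215 = 765.3 mg/L.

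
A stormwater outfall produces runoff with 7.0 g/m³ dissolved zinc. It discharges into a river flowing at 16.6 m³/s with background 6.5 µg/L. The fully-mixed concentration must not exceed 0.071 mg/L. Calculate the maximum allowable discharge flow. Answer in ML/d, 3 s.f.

13.4 ML/d

6.5 µg/L = 0.0065 mg/L.
Mass balance at complete mixing: C_std·(Q_w + Q_r) = Q_w·C_e + Q_r·C_b.
Rearranging, Q_w = Q_r·(C_std − C_b)/(C_e − C_std) = 16.6·(0.071 − 0.0065) / (7 − 0.071) = 0.1545 m³/s.
= 13.35 ML/d.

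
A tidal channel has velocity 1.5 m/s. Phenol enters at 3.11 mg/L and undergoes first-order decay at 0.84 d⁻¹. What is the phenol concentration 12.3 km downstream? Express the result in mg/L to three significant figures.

Travel time t = 12.3 km / 1.5 m/s = 1.23e+04/1.5 = 8200 s = 0.09491 d.
First-order decay: C = 3.11·exp(−0.84·0.09491) = 3.11·0.9234 = 2.872 mg/L.

2.87 mg/L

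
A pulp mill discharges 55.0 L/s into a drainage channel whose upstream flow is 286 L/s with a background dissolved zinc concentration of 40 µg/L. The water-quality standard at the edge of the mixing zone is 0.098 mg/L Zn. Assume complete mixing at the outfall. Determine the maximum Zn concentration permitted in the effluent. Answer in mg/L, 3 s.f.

0.400 mg/L

55.0 L/s = 0.055 m³/s.
286 L/s = 0.286 m³/s.
40 µg/L = 0.04 mg/L.
Mass balance: 0.098·0.341 = 0.055·Cₑ + 0.286·0.04.
Cₑ = (0.03342 − 0.01144) / 0.055 = 0.3996 mg/L.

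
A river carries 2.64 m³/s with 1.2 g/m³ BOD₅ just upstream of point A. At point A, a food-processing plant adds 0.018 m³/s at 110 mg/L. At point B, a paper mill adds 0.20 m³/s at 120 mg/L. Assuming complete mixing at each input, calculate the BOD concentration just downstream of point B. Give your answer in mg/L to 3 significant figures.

10.2 mg/L

After input A: C = (2.64·1.2 + 0.018·110) / 2.658 = 1.937 mg/L.
After input B: C = (2.658·1.937 + 0.2·120) / 2.858 = 10.2 mg/L.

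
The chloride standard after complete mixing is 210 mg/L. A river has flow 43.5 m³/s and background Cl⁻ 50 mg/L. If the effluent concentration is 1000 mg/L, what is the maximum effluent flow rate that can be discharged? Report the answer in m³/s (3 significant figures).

Mass balance at complete mixing: C_std·(Q_w + Q_r) = Q_w·C_e + Q_r·C_b.
Rearranging, Q_w = Q_r·(C_std − C_b)/(C_e − C_std) = 43.5·(210 − 50) / (1000 − 210) = 8.81 m³/s.

8.81 m³/s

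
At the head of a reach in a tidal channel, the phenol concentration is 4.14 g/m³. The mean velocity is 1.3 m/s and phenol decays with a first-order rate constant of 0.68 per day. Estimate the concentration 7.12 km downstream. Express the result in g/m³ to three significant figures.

3.97 g/m³

Travel time t = 7.12 km / 1.3 m/s = 7120/1.3 = 5477 s = 0.06339 d.
First-order decay: C = 4.14·exp(−0.68·0.06339) = 4.14·0.9578 = 3.965 g/m³.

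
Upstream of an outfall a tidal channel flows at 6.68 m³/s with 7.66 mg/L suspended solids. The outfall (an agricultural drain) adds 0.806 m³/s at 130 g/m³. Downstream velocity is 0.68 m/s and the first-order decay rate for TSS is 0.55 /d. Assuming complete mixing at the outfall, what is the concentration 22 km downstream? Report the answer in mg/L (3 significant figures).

17.0 mg/L

After complete mixing, C₀ = (0.806·130 + 6.68·7.66) / 7.486 = 20.83 mg/L.
Travel time t = 2.2e+04 m / 0.68 m/s = 3.235e+04 s = 0.3745 d.
C = 20.83·exp(−0.55·0.3745) = 20.83·0.8139 = 16.95 mg/L.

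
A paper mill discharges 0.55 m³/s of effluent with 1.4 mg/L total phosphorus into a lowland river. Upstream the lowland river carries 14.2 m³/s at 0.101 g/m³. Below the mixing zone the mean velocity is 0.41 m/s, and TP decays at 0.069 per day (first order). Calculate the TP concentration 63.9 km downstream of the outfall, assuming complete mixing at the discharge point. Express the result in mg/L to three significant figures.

After complete mixing, C₀ = (0.55·1.4 + 14.2·0.101) / 14.75 = 0.1494 mg/L.
Travel time t = 6.39e+04 m / 0.41 m/s = 1.559e+05 s = 1.804 d.
C = 0.1494·exp(−0.069·1.804) = 0.1494·0.883 = 0.1319 mg/L.

0.132 mg/L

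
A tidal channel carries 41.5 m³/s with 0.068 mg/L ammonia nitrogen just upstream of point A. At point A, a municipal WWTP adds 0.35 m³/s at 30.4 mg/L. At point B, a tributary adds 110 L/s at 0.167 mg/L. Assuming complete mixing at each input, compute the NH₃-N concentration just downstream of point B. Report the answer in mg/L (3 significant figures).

After input A: C = (41.5·0.068 + 0.35·30.4) / 41.85 = 0.3217 mg/L.
110 L/s = 0.11 m³/s.
After input B: C = (41.85·0.3217 + 0.11·0.167) / 41.96 = 0.3213 mg/L.

0.321 mg/L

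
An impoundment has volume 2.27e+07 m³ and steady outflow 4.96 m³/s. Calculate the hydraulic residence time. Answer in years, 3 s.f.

Q = 4.96 m³/s × 3.156e+07 s/yr = 1.565e+08 m³/yr.
Hydraulic residence time τ = V/Q = 2.27e+07/1.565e+08 = 0.145 yr.

0.145 yr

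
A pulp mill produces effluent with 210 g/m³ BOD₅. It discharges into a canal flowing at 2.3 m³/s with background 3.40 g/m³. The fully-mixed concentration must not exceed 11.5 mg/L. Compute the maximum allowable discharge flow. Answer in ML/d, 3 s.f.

Mass balance at complete mixing: C_std·(Q_w + Q_r) = Q_w·C_e + Q_r·C_b.
Rearranging, Q_w = Q_r·(C_std − C_b)/(C_e − C_std) = 2.3·(11.5 − 3.4) / (210 − 11.5) = 0.09385 m³/s.
= 8.109 ML/d.

8.11 ML/d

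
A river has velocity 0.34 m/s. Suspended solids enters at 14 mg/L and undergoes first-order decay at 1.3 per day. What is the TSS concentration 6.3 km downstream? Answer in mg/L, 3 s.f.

Travel time t = 6.3 km / 0.34 m/s = 6300/0.34 = 1.853e+04 s = 0.2145 d.
First-order decay: C = 14·exp(−1.3·0.2145) = 14·0.7567 = 10.59 mg/L.

10.6 mg/L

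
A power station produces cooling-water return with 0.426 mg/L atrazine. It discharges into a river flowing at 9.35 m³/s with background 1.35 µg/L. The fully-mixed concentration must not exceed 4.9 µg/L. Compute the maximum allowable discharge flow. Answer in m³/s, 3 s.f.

1.35 µg/L = 0.00135 mg/L.
4.9 µg/L = 0.0049 mg/L.
Mass balance at complete mixing: C_std·(Q_w + Q_r) = Q_w·C_e + Q_r·C_b.
Rearranging, Q_w = Q_r·(C_std − C_b)/(C_e − C_std) = 9.35·(0.0049 − 0.00135) / (0.426 − 0.0049) = 0.07882 m³/s.

0.0788 m³/s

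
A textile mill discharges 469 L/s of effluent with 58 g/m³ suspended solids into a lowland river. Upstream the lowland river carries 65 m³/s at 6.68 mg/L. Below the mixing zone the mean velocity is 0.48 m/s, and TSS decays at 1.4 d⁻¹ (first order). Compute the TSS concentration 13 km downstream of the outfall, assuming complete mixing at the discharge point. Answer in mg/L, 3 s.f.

4.54 mg/L

469 L/s = 0.469 m³/s.
After complete mixing, C₀ = (0.469·58 + 65·6.68) / 65.47 = 7.048 mg/L.
Travel time t = 1.3e+04 m / 0.48 m/s = 2.708e+04 s = 0.3135 d.
C = 7.048·exp(−1.4·0.3135) = 7.048·0.6448 = 4.544 mg/L.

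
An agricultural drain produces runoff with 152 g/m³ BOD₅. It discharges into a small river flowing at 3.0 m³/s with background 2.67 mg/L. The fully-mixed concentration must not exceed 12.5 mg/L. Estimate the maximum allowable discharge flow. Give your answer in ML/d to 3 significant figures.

Mass balance at complete mixing: C_std·(Q_w + Q_r) = Q_w·C_e + Q_r·C_b.
Rearranging, Q_w = Q_r·(C_std − C_b)/(C_e − C_std) = 3.0·(12.5 − 2.67) / (152 − 12.5) = 0.2114 m³/s.
= 18.26 ML/d.

18.3 ML/d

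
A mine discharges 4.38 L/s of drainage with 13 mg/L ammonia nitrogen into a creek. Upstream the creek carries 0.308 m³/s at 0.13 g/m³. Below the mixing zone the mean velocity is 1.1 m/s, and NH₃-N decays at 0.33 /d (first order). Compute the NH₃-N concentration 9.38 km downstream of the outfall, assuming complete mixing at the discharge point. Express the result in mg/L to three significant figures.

4.38 L/s = 0.00438 m³/s.
After complete mixing, C₀ = (0.00438·13 + 0.308·0.13) / 0.3124 = 0.3105 mg/L.
Travel time t = 9380 m / 1.1 m/s = 8527 s = 0.0987 d.
C = 0.3105·exp(−0.33·0.0987) = 0.3105·0.968 = 0.3005 mg/L.

0.301 mg/L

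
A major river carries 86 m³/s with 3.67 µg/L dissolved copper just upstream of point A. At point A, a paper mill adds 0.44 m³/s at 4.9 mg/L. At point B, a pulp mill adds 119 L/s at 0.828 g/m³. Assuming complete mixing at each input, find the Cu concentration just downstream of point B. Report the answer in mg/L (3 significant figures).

3.67 µg/L = 0.00367 mg/L.
After input A: C = (86·0.00367 + 0.44·4.9) / 86.44 = 0.02859 mg/L.
119 L/s = 0.119 m³/s.
After input B: C = (86.44·0.02859 + 0.119·0.828) / 86.56 = 0.02969 mg/L.

0.0297 mg/L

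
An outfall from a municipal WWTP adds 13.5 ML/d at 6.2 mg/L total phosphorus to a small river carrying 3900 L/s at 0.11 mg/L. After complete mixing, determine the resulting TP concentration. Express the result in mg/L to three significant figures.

13.5 ML/d = 0.1562 m³/s.
3900 L/s = 3.9 m³/s.
By mass balance at complete mixing, C = (0.1562·6.2 + 3.9·0.11) / (0.1562 + 3.9) = 1.398/4.056 = 0.3446 mg/L.

0.345 mg/L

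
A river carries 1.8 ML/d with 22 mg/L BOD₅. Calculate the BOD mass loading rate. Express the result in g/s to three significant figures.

1.8 ML/d = 0.02083 m³/s.
Mass flux = Q·C = 0.02083 m³/s × 22 g/m³ = 0.4583 g/s.

0.458 g/s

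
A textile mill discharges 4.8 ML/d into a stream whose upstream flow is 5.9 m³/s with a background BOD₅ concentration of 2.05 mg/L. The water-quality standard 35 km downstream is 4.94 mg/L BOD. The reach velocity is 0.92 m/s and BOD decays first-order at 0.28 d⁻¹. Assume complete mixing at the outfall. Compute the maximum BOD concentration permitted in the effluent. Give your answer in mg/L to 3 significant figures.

4.8 ML/d = 0.05556 m³/s.
Travel time to the compliance point: t = 3.5e+04/0.92 = 3.804e+04 s = 0.4403 d; decay factor exp(−0.28·0.4403) = 0.884.
So the concentration just after mixing may be at most 4.94/0.884 = 5.588 mg/L.
Mass balance: 5.588·5.956 = 0.05556·Cₑ + 5.9·2.05.
Cₑ = (33.28 − 12.09) / 0.05556 = 381.3 mg/L.

381 mg/L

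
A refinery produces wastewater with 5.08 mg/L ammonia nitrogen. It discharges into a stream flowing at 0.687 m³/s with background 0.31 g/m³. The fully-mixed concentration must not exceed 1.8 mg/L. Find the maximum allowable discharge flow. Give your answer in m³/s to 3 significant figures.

Mass balance at complete mixing: C_std·(Q_w + Q_r) = Q_w·C_e + Q_r·C_b.
Rearranging, Q_w = Q_r·(C_std − C_b)/(C_e − C_std) = 0.687·(1.8 − 0.31) / (5.08 − 1.8) = 0.3121 m³/s.

0.312 m³/s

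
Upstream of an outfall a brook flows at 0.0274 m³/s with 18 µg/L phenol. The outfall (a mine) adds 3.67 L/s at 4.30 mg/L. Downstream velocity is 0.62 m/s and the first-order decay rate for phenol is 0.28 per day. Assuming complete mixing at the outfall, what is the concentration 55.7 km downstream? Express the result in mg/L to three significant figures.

3.67 L/s = 0.00367 m³/s.
18 µg/L = 0.018 mg/L.
After complete mixing, C₀ = (0.00367·4.3 + 0.0274·0.018) / 0.03107 = 0.5238 mg/L.
Travel time t = 5.57e+04 m / 0.62 m/s = 8.984e+04 s = 1.04 d.
C = 0.5238·exp(−0.28·1.04) = 0.5238·0.7474 = 0.3915 mg/L.

0.391 mg/L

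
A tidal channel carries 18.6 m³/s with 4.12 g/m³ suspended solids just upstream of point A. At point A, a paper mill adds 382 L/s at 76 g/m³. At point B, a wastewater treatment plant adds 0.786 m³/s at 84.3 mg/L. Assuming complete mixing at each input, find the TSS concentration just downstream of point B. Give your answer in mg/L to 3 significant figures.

8.70 mg/L

382 L/s = 0.382 m³/s.
After input A: C = (18.6·4.12 + 0.382·76) / 18.98 = 5.567 mg/L.
After input B: C = (18.98·5.567 + 0.786·84.3) / 19.77 = 8.697 mg/L.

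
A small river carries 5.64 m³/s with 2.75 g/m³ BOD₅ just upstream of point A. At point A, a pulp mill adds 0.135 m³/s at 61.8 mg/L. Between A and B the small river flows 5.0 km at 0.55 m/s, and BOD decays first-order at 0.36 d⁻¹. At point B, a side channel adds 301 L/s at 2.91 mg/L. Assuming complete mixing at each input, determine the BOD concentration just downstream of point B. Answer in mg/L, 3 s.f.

3.92 mg/L

After input A: C = (5.64·2.75 + 0.135·61.8) / 5.775 = 4.13 mg/L.
Over the 5.0 km reach to input B (t = 9091 s = 0.1052 d), decay gives C = 4.13·exp(−0.36·0.1052) = 3.977 mg/L.
301 L/s = 0.301 m³/s.
After input B: C = (5.775·3.977 + 0.301·2.91) / 6.076 = 3.924 mg/L.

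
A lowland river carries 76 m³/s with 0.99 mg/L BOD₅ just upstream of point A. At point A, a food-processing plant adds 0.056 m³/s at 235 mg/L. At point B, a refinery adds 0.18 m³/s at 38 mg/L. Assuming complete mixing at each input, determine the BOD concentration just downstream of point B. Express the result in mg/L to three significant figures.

After input A: C = (76·0.99 + 0.056·235) / 76.06 = 1.162 mg/L.
After input B: C = (76.06·1.162 + 0.18·38) / 76.24 = 1.249 mg/L.

1.25 mg/L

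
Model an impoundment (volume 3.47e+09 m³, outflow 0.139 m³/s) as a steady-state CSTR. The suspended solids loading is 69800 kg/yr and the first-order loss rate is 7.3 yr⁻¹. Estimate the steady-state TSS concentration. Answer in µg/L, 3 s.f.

2.76 µg/L

Outflow Q = 0.139 m³/s × 3.156e+07 s/yr = 4.387e+06 m³/yr.
Steady-state CSTR mass balance: W = Q·C + k·V·C, so C = W/(Q + kV).
Q + kV = 4.387e+06 + 7.3·3.47e+09 = 2.534e+10 m³/yr.
C = 69800/2.534e+10 = 2.755e-06 kg/m³ = 0.002755 mg/L = 2.755 µg/L.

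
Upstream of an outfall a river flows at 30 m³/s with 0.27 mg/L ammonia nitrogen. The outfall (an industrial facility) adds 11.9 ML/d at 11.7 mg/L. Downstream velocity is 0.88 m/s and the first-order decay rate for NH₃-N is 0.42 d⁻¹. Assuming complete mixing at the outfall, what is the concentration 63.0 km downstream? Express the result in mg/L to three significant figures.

0.228 mg/L

11.9 ML/d = 0.1377 m³/s.
After complete mixing, C₀ = (0.1377·11.7 + 30·0.27) / 30.14 = 0.3222 mg/L.
Travel time t = 6.3e+04 m / 0.88 m/s = 7.159e+04 s = 0.8286 d.
C = 0.3222·exp(−0.42·0.8286) = 0.3222·0.7061 = 0.2275 mg/L.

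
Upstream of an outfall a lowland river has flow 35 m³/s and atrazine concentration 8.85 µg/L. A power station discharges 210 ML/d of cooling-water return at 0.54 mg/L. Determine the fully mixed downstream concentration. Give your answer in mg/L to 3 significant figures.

0.0433 mg/L

210 ML/d = 2.431 m³/s.
8.85 µg/L = 0.00885 mg/L.
By mass balance at complete mixing, C = (2.431·0.54 + 35·0.00885) / (2.431 + 35) = 1.622/37.43 = 0.04334 mg/L.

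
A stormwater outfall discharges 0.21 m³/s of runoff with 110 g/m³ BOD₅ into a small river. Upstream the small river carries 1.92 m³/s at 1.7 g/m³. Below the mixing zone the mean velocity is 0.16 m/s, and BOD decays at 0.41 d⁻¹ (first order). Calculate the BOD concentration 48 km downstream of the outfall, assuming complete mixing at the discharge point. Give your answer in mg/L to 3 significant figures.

2.98 mg/L

After complete mixing, C₀ = (0.21·110 + 1.92·1.7) / 2.13 = 12.38 mg/L.
Travel time t = 4.8e+04 m / 0.16 m/s = 3e+05 s = 3.472 d.
C = 12.38·exp(−0.41·3.472) = 12.38·0.2408 = 2.981 mg/L.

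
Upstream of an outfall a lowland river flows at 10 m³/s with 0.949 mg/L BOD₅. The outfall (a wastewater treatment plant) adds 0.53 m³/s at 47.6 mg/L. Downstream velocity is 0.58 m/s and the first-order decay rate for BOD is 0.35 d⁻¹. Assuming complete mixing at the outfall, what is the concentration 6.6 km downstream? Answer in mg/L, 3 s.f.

After complete mixing, C₀ = (0.53·47.6 + 10·0.949) / 10.53 = 3.297 mg/L.
Travel time t = 6600 m / 0.58 m/s = 1.138e+04 s = 0.1317 d.
C = 3.297·exp(−0.35·0.1317) = 3.297·0.9549 = 3.149 mg/L.

3.15 mg/L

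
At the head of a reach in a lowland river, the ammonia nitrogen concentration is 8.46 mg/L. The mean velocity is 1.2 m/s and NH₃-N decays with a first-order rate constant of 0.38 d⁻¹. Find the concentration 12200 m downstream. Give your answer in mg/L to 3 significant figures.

Travel time t = 12200 m / 1.2 m/s = 1.22e+04/1.2 = 1.017e+04 s = 0.1177 d.
First-order decay: C = 8.46·exp(−0.38·0.1177) = 8.46·0.9563 = 8.09 mg/L.

8.09 mg/L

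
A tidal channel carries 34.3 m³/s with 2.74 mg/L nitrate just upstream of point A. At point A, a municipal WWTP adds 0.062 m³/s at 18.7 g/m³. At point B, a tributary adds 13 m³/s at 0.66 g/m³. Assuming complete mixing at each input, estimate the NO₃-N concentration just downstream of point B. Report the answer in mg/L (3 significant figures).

After input A: C = (34.3·2.74 + 0.062·18.7) / 34.36 = 2.769 mg/L.
After input B: C = (34.36·2.769 + 13·0.66) / 47.36 = 2.19 mg/L.

2.19 mg/L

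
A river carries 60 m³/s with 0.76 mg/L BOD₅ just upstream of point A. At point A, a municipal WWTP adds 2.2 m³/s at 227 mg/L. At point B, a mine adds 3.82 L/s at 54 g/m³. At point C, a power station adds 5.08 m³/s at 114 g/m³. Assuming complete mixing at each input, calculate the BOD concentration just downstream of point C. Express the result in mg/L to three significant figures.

16.7 mg/L

After input A: C = (60·0.76 + 2.2·227) / 62.2 = 8.762 mg/L.
3.82 L/s = 0.00382 m³/s.
After input B: C = (62.2·8.762 + 0.00382·54) / 62.2 = 8.765 mg/L.
After input C: C = (62.2·8.765 + 5.08·114) / 67.28 = 16.71 mg/L.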